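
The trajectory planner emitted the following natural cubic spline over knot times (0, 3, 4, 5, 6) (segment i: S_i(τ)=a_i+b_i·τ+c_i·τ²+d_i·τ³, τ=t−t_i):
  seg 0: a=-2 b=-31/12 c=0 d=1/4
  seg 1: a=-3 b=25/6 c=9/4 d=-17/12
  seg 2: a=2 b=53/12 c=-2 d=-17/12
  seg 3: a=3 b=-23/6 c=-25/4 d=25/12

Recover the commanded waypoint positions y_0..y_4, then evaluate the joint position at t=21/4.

y_0=-2 y_1=-3 y_2=2 y_3=3 y_4=-5
S(21/4) = 431/256

y_0 = S_0(0) = a_0 = -2
y_1 = S_1(0) = a_1 = -3
y_2 = S_2(0) = a_2 = 2
y_3 = S_3(0) = a_3 = 3
y_4 = S_3(1) = -5
t_q=21/4 is in segment 3 (τ=1/4); S_3(τ)=431/256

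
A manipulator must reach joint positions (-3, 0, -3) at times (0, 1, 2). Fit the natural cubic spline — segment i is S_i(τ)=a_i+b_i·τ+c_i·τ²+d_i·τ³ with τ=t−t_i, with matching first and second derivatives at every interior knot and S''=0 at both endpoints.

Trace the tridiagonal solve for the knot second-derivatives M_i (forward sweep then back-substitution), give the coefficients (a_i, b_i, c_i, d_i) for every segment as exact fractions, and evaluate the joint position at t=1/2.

  seg 0: a=-3 b=9/2 c=0 d=-3/2
  seg 1: a=0 b=0 c=-9/2 d=3/2
S(1/2) = -15/16

Δ: Δ0=3, Δ1=-3
row 1: diag=4, rhs=-36; c'=1/4, d'=-9
back: M1=-9
M: M0=0, M1=-9, M2=0
seg 0: a=-3, c=M0/2=0, d=(M1−M0)/(6·1)=-3/2, b=Δ0−h0·(2M0+M1)/6=9/2
seg 1: a=0, c=M1/2=-9/2, d=(M2−M1)/(6·1)=3/2, b=Δ1−h1·(2M1+M2)/6=0
t_q=1/2 → seg 0, τ=1/2; S=-3+9/2·τ+0·τ²+-3/2·τ³=-15/16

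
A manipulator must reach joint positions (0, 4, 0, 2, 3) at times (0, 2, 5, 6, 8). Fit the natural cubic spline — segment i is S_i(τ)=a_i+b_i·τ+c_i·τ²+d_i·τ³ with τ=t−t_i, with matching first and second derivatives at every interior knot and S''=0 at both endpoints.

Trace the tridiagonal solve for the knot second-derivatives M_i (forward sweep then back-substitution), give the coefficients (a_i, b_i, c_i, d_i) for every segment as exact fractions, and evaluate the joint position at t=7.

Δ: Δ0=2, Δ1=-4/3, Δ2=2, Δ3=1/2
row 1: diag=10, rhs=-20; c'=3/10, d'=-2
row 2: denom=8−3·3/10=71/10; d'=(20−3·-2)/(71/10)=260/71
row 3: denom=6−1·10/71=416/71; d'=(-9−1·260/71)/(416/71)=-899/416
back: M3=-899/416
back: M2=260/71−10/71·-899/416=825/208
back: M1=-2−3/10·825/208=-1327/416
M: M0=0, M1=-1327/416, M2=825/208, M3=-899/416, M4=0
seg 0: a=0, c=M0/2=0, d=(M1−M0)/(6·2)=-1327/4992, b=Δ0−h0·(2M0+M1)/6=3823/1248
seg 1: a=4, c=M1/2=-1327/832, d=(M2−M1)/(6·3)=229/576, b=Δ1−h1·(2M1+M2)/6=-79/624
seg 2: a=0, c=M2/2=825/416, d=(M3−M2)/(6·1)=-2549/2496, b=Δ2−h2·(2M2+M3)/6=2591/2496
seg 3: a=2, c=M3/2=-899/832, d=(M4−M3)/(6·2)=899/4992, b=Δ3−h3·(2M3+M4)/6=1211/624
t_q=7 → seg 3, τ=1; S=2+1211/624·τ+-899/832·τ²+899/4992·τ³=5059/1664

  seg 0: a=0 b=3823/1248 c=0 d=-1327/4992
  seg 1: a=4 b=-79/624 c=-1327/832 d=229/576
  seg 2: a=0 b=2591/2496 c=825/416 d=-2549/2496
  seg 3: a=2 b=1211/624 c=-899/832 d=899/4992
S(7) = 5059/1664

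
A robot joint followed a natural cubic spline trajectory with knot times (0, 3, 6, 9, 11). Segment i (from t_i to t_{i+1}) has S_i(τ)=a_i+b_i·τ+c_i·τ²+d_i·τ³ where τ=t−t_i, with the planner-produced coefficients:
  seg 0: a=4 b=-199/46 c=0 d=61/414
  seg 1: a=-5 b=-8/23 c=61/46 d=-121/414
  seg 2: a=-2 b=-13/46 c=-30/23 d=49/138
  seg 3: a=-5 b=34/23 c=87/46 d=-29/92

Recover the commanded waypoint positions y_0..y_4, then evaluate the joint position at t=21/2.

y_0=4 y_1=-5 y_2=-2 y_3=-5 y_4=3
S(21/2) = 301/736

y_0 = S_0(0) = a_0 = 4
y_1 = S_1(0) = a_1 = -5
y_2 = S_2(0) = a_2 = -2
y_3 = S_3(0) = a_3 = -5
y_4 = S_3(2) = 3
t_q=21/2 is in segment 3 (τ=3/2); S_3(τ)=301/736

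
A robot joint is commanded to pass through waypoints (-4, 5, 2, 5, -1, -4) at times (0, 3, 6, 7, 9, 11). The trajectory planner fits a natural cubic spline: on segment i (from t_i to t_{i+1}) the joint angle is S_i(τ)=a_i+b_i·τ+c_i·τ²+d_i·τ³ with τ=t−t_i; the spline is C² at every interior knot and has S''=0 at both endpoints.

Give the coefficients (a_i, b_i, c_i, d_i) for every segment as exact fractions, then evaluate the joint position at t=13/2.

  seg 0: a=-4 b=5789/1244 c=0 d=-2057/11196
  seg 1: a=5 b=-191/622 c=-2057/1244 d=5309/11196
  seg 2: a=2 b=3203/1244 c=813/311 d=-2723/1244
  seg 3: a=5 b=769/622 c=-4917/1244 d=1141/1244
  seg 4: a=-1 b=-2219/622 c=1929/1244 d=-643/2488
S(13/2) = 36497/9952

Δ: Δ0=3, Δ1=-1, Δ2=3, Δ3=-3, Δ4=-3/2
row 1: diag=12, rhs=-24; c'=1/4, d'=-2
row 2: denom=8−3·1/4=29/4; d'=(24−3·-2)/(29/4)=120/29
row 3: denom=6−1·4/29=170/29; d'=(-36−1·120/29)/(170/29)=-582/85
row 4: denom=8−2·29/85=622/85; d'=(9−2·-582/85)/(622/85)=1929/622
back: M4=1929/622
back: M3=-582/85−29/85·1929/622=-4917/622
back: M2=120/29−4/29·-4917/622=1626/311
back: M1=-2−1/4·1626/311=-2057/622
M: M0=0, M1=-2057/622, M2=1626/311, M3=-4917/622, M4=1929/622, M5=0
seg 0: a=-4, c=M0/2=0, d=(M1−M0)/(6·3)=-2057/11196, b=Δ0−h0·(2M0+M1)/6=5789/1244
seg 1: a=5, c=M1/2=-2057/1244, d=(M2−M1)/(6·3)=5309/11196, b=Δ1−h1·(2M1+M2)/6=-191/622
seg 2: a=2, c=M2/2=813/311, d=(M3−M2)/(6·1)=-2723/1244, b=Δ2−h2·(2M2+M3)/6=3203/1244
seg 3: a=5, c=M3/2=-4917/1244, d=(M4−M3)/(6·2)=1141/1244, b=Δ3−h3·(2M3+M4)/6=769/622
seg 4: a=-1, c=M4/2=1929/1244, d=(M5−M4)/(6·2)=-643/2488, b=Δ4−h4·(2M4+M5)/6=-2219/622
t_q=13/2 → seg 2, τ=1/2; S=2+3203/1244·τ+813/311·τ²+-2723/1244·τ³=36497/9952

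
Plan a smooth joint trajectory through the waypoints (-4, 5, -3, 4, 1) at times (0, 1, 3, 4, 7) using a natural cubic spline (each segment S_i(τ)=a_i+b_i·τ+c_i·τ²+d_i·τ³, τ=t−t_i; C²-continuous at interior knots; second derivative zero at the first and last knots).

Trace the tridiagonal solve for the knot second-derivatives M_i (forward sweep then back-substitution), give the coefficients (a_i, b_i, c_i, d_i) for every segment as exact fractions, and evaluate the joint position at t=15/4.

Δ: Δ0=9, Δ1=-4, Δ2=7, Δ3=-1
row 1: diag=6, rhs=-78; c'=1/3, d'=-13
row 2: denom=6−2·1/3=16/3; d'=(66−2·-13)/(16/3)=69/4
row 3: denom=8−1·3/16=125/16; d'=(-48−1·69/4)/(125/16)=-1044/125
back: M3=-1044/125
back: M2=69/4−3/16·-1044/125=2352/125
back: M1=-13−1/3·2352/125=-2409/125
M: M0=0, M1=-2409/125, M2=2352/125, M3=-1044/125, M4=0
seg 0: a=-4, c=M0/2=0, d=(M1−M0)/(6·1)=-803/250, b=Δ0−h0·(2M0+M1)/6=3053/250
seg 1: a=5, c=M1/2=-2409/250, d=(M2−M1)/(6·2)=1587/500, b=Δ1−h1·(2M1+M2)/6=322/125
seg 2: a=-3, c=M2/2=1176/125, d=(M3−M2)/(6·1)=-566/125, b=Δ2−h2·(2M2+M3)/6=53/25
seg 3: a=4, c=M3/2=-522/125, d=(M4−M3)/(6·3)=58/125, b=Δ3−h3·(2M3+M4)/6=919/125
t_q=15/4 → seg 2, τ=3/4; S=-3+53/25·τ+1176/125·τ²+-566/125·τ³=7887/4000

  seg 0: a=-4 b=3053/250 c=0 d=-803/250
  seg 1: a=5 b=322/125 c=-2409/250 d=1587/500
  seg 2: a=-3 b=53/25 c=1176/125 d=-566/125
  seg 3: a=4 b=919/125 c=-522/125 d=58/125
S(15/4) = 7887/4000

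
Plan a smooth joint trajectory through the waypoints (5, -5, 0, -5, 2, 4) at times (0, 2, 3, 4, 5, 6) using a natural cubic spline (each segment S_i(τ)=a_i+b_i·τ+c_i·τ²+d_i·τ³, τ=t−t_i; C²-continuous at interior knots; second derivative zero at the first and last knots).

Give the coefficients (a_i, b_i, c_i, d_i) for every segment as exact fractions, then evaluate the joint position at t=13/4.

Δ: Δ0=-5, Δ1=5, Δ2=-5, Δ3=7, Δ4=2
row 1: diag=6, rhs=60; c'=1/6, d'=10
row 2: denom=4−1·1/6=23/6; d'=(-60−1·10)/(23/6)=-420/23
row 3: denom=4−1·6/23=86/23; d'=(72−1·-420/23)/(86/23)=1038/43
row 4: denom=4−1·23/86=321/86; d'=(-30−1·1038/43)/(321/86)=-1552/107
back: M4=-1552/107
back: M3=1038/43−23/86·-1552/107=2998/107
back: M2=-420/23−6/23·2998/107=-2736/107
back: M1=10−1/6·-2736/107=1526/107
M: M0=0, M1=1526/107, M2=-2736/107, M3=2998/107, M4=-1552/107, M5=0
seg 0: a=5, c=M0/2=0, d=(M1−M0)/(6·2)=763/642, b=Δ0−h0·(2M0+M1)/6=-3131/321
seg 1: a=-5, c=M1/2=763/107, d=(M2−M1)/(6·1)=-2131/321, b=Δ1−h1·(2M1+M2)/6=1447/321
seg 2: a=0, c=M2/2=-1368/107, d=(M3−M2)/(6·1)=2867/321, b=Δ2−h2·(2M2+M3)/6=-368/321
seg 3: a=-5, c=M3/2=1499/107, d=(M4−M3)/(6·1)=-2275/321, b=Δ3−h3·(2M3+M4)/6=25/321
seg 4: a=2, c=M4/2=-776/107, d=(M5−M4)/(6·1)=776/321, b=Δ4−h4·(2M4+M5)/6=2194/321
t_q=13/4 → seg 2, τ=1/4; S=0+-368/321·τ+-1368/107·τ²+2867/321·τ³=-6479/6848

  seg 0: a=5 b=-3131/321 c=0 d=763/642
  seg 1: a=-5 b=1447/321 c=763/107 d=-2131/321
  seg 2: a=0 b=-368/321 c=-1368/107 d=2867/321
  seg 3: a=-5 b=25/321 c=1499/107 d=-2275/321
  seg 4: a=2 b=2194/321 c=-776/107 d=776/321
S(13/4) = -6479/6848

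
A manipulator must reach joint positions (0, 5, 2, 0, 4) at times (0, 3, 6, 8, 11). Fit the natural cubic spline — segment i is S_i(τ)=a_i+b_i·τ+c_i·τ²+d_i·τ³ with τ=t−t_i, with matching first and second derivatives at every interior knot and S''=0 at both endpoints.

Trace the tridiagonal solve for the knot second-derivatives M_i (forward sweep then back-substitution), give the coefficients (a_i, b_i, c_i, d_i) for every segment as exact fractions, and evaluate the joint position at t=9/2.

  seg 0: a=0 b=416/177 c=0 d=-121/1593
  seg 1: a=5 b=53/177 c=-121/177 d=133/1593
  seg 2: a=2 b=-274/177 c=4/59 d=73/708
  seg 3: a=0 b=-7/177 c=81/118 d=-9/118
S(9/2) = 1979/472

Δ: Δ0=5/3, Δ1=-1, Δ2=-1, Δ3=4/3
row 1: diag=12, rhs=-16; c'=1/4, d'=-4/3
row 2: denom=10−3·1/4=37/4; d'=(0−3·-4/3)/(37/4)=16/37
row 3: denom=10−2·8/37=354/37; d'=(14−2·16/37)/(354/37)=81/59
back: M3=81/59
back: M2=16/37−8/37·81/59=8/59
back: M1=-4/3−1/4·8/59=-242/177
M: M0=0, M1=-242/177, M2=8/59, M3=81/59, M4=0
seg 0: a=0, c=M0/2=0, d=(M1−M0)/(6·3)=-121/1593, b=Δ0−h0·(2M0+M1)/6=416/177
seg 1: a=5, c=M1/2=-121/177, d=(M2−M1)/(6·3)=133/1593, b=Δ1−h1·(2M1+M2)/6=53/177
seg 2: a=2, c=M2/2=4/59, d=(M3−M2)/(6·2)=73/708, b=Δ2−h2·(2M2+M3)/6=-274/177
seg 3: a=0, c=M3/2=81/118, d=(M4−M3)/(6·3)=-9/118, b=Δ3−h3·(2M3+M4)/6=-7/177
t_q=9/2 → seg 1, τ=3/2; S=5+53/177·τ+-121/177·τ²+133/1593·τ³=1979/472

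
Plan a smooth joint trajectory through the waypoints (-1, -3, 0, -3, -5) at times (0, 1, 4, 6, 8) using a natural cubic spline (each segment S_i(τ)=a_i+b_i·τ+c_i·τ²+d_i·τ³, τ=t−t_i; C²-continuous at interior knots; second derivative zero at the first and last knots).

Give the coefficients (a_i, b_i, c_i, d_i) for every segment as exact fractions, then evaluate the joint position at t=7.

Δ: Δ0=-2, Δ1=1, Δ2=-3/2, Δ3=-1
row 1: diag=8, rhs=18; c'=3/8, d'=9/4
row 2: denom=10−3·3/8=71/8; d'=(-15−3·9/4)/(71/8)=-174/71
row 3: denom=8−2·16/71=536/71; d'=(3−2·-174/71)/(536/71)=561/536
back: M3=561/536
back: M2=-174/71−16/71·561/536=-180/67
back: M1=9/4−3/8·-180/67=873/268
M: M0=0, M1=873/268, M2=-180/67, M3=561/536, M4=0
seg 0: a=-1, c=M0/2=0, d=(M1−M0)/(6·1)=291/536, b=Δ0−h0·(2M0+M1)/6=-1363/536
seg 1: a=-3, c=M1/2=873/536, d=(M2−M1)/(6·3)=-177/536, b=Δ1−h1·(2M1+M2)/6=-245/268
seg 2: a=0, c=M2/2=-90/67, d=(M3−M2)/(6·2)=667/2144, b=Δ2−h2·(2M2+M3)/6=-31/536
seg 3: a=-3, c=M3/2=561/1072, d=(M4−M3)/(6·2)=-187/2144, b=Δ3−h3·(2M3+M4)/6=-455/268
t_q=7 → seg 3, τ=1; S=-3+-455/268·τ+561/1072·τ²+-187/2144·τ³=-9137/2144

  seg 0: a=-1 b=-1363/536 c=0 d=291/536
  seg 1: a=-3 b=-245/268 c=873/536 d=-177/536
  seg 2: a=0 b=-31/536 c=-90/67 d=667/2144
  seg 3: a=-3 b=-455/268 c=561/1072 d=-187/2144
S(7) = -9137/2144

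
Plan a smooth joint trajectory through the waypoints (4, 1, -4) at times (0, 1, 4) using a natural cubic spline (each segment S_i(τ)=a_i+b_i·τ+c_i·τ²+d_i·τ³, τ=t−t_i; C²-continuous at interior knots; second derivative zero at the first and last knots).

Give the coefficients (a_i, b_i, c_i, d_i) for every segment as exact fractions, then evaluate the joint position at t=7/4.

  seg 0: a=4 b=-19/6 c=0 d=1/6
  seg 1: a=1 b=-8/3 c=1/2 d=-1/18
S(7/4) = -95/128

Δ: Δ0=-3, Δ1=-5/3
row 1: diag=8, rhs=8; c'=3/8, d'=1
back: M1=1
M: M0=0, M1=1, M2=0
seg 0: a=4, c=M0/2=0, d=(M1−M0)/(6·1)=1/6, b=Δ0−h0·(2M0+M1)/6=-19/6
seg 1: a=1, c=M1/2=1/2, d=(M2−M1)/(6·3)=-1/18, b=Δ1−h1·(2M1+M2)/6=-8/3
t_q=7/4 → seg 1, τ=3/4; S=1+-8/3·τ+1/2·τ²+-1/18·τ³=-95/128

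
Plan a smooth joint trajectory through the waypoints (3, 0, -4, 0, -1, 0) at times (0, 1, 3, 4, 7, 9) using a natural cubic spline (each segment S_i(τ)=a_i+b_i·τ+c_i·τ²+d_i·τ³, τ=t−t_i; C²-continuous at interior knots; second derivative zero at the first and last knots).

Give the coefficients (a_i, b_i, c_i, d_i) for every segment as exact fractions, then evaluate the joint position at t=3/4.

  seg 0: a=3 b=-18325/6636 c=0 d=-1583/6636
  seg 1: a=0 b=-11537/3318 c=-1583/2212 d=4825/6636
  seg 2: a=-4 b=7915/3318 c=8067/2212 d=-13487/6636
  seg 3: a=0 b=23771/6636 c=-1355/553 d=2533/6636
  seg 4: a=-1 b=-2699/3318 c=2179/2212 d=-2179/13272
S(3/4) = 16751/20224

Δ: Δ0=-3, Δ1=-2, Δ2=4, Δ3=-1/3, Δ4=1/2
row 1: diag=6, rhs=6; c'=1/3, d'=1
row 2: denom=6−2·1/3=16/3; d'=(36−2·1)/(16/3)=51/8
row 3: denom=8−1·3/16=125/16; d'=(-26−1·51/8)/(125/16)=-518/125
row 4: denom=10−3·48/125=1106/125; d'=(5−3·-518/125)/(1106/125)=2179/1106
back: M4=2179/1106
back: M3=-518/125−48/125·2179/1106=-2710/553
back: M2=51/8−3/16·-2710/553=8067/1106
back: M1=1−1/3·8067/1106=-1583/1106
M: M0=0, M1=-1583/1106, M2=8067/1106, M3=-2710/553, M4=2179/1106, M5=0
seg 0: a=3, c=M0/2=0, d=(M1−M0)/(6·1)=-1583/6636, b=Δ0−h0·(2M0+M1)/6=-18325/6636
seg 1: a=0, c=M1/2=-1583/2212, d=(M2−M1)/(6·2)=4825/6636, b=Δ1−h1·(2M1+M2)/6=-11537/3318
seg 2: a=-4, c=M2/2=8067/2212, d=(M3−M2)/(6·1)=-13487/6636, b=Δ2−h2·(2M2+M3)/6=7915/3318
seg 3: a=0, c=M3/2=-1355/553, d=(M4−M3)/(6·3)=2533/6636, b=Δ3−h3·(2M3+M4)/6=23771/6636
seg 4: a=-1, c=M4/2=2179/2212, d=(M5−M4)/(6·2)=-2179/13272, b=Δ4−h4·(2M4+M5)/6=-2699/3318
t_q=3/4 → seg 0, τ=3/4; S=3+-18325/6636·τ+0·τ²+-1583/6636·τ³=16751/20224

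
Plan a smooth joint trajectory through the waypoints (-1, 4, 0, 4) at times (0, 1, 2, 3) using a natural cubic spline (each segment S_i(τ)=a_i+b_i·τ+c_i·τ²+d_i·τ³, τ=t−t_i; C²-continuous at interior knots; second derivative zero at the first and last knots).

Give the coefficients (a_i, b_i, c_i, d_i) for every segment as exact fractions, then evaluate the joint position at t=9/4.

  seg 0: a=-1 b=119/15 c=0 d=-44/15
  seg 1: a=4 b=-13/15 c=-44/5 d=17/3
  seg 2: a=0 b=-22/15 c=41/5 d=-41/15
S(9/4) = 33/320

Δ: Δ0=5, Δ1=-4, Δ2=4
row 1: diag=4, rhs=-54; c'=1/4, d'=-27/2
row 2: denom=4−1·1/4=15/4; d'=(48−1·-27/2)/(15/4)=82/5
back: M2=82/5
back: M1=-27/2−1/4·82/5=-88/5
M: M0=0, M1=-88/5, M2=82/5, M3=0
seg 0: a=-1, c=M0/2=0, d=(M1−M0)/(6·1)=-44/15, b=Δ0−h0·(2M0+M1)/6=119/15
seg 1: a=4, c=M1/2=-44/5, d=(M2−M1)/(6·1)=17/3, b=Δ1−h1·(2M1+M2)/6=-13/15
seg 2: a=0, c=M2/2=41/5, d=(M3−M2)/(6·1)=-41/15, b=Δ2−h2·(2M2+M3)/6=-22/15
t_q=9/4 → seg 2, τ=1/4; S=0+-22/15·τ+41/5·τ²+-41/15·τ³=33/320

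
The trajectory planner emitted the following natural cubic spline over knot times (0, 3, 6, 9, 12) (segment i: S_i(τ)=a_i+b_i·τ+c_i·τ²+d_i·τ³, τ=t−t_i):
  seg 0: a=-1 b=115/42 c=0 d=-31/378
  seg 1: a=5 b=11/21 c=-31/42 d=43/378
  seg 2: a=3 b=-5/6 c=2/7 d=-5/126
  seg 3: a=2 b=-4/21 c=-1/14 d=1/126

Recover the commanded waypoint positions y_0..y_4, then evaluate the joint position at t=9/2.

y_0 = S_0(0) = a_0 = -1
y_1 = S_1(0) = a_1 = 5
y_2 = S_2(0) = a_2 = 3
y_3 = S_3(0) = a_3 = 2
y_4 = S_3(3) = 1
t_q=9/2 is in segment 1 (τ=3/2); S_1(τ)=505/112

y_0=-1 y_1=5 y_2=3 y_3=2 y_4=1
S(9/2) = 505/112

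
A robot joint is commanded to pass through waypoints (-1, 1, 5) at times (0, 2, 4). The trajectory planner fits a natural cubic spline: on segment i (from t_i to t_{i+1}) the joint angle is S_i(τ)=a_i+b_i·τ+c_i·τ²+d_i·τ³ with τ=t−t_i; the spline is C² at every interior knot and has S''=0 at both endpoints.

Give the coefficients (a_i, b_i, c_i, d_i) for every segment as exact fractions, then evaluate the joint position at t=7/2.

  seg 0: a=-1 b=3/4 c=0 d=1/16
  seg 1: a=1 b=3/2 c=3/8 d=-1/16
S(7/2) = 497/128

Δ: Δ0=1, Δ1=2
row 1: diag=8, rhs=6; c'=1/4, d'=3/4
back: M1=3/4
M: M0=0, M1=3/4, M2=0
seg 0: a=-1, c=M0/2=0, d=(M1−M0)/(6·2)=1/16, b=Δ0−h0·(2M0+M1)/6=3/4
seg 1: a=1, c=M1/2=3/8, d=(M2−M1)/(6·2)=-1/16, b=Δ1−h1·(2M1+M2)/6=3/2
t_q=7/2 → seg 1, τ=3/2; S=1+3/2·τ+3/8·τ²+-1/16·τ³=497/128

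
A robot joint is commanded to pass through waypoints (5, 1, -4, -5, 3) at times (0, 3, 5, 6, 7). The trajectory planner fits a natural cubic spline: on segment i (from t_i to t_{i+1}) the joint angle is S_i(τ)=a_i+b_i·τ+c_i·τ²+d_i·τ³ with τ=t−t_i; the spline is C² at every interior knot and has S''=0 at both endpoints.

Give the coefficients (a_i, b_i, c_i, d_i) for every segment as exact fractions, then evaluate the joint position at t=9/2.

  seg 0: a=5 b=-1337/1284 c=0 d=-125/3852
  seg 1: a=1 b=-1231/642 c=-125/428 d=1/2568
  seg 2: a=-4 b=-989/321 c=-31/107 d=761/321
  seg 3: a=-5 b=1108/321 c=730/107 d=-730/321
S(9/2) = -17339/6848

Δ: Δ0=-4/3, Δ1=-5/2, Δ2=-1, Δ3=8
row 1: diag=10, rhs=-7; c'=1/5, d'=-7/10
row 2: denom=6−2·1/5=28/5; d'=(9−2·-7/10)/(28/5)=13/7
row 3: denom=4−1·5/28=107/28; d'=(54−1·13/7)/(107/28)=1460/107
back: M3=1460/107
back: M2=13/7−5/28·1460/107=-62/107
back: M1=-7/10−1/5·-62/107=-125/214
M: M0=0, M1=-125/214, M2=-62/107, M3=1460/107, M4=0
seg 0: a=5, c=M0/2=0, d=(M1−M0)/(6·3)=-125/3852, b=Δ0−h0·(2M0+M1)/6=-1337/1284
seg 1: a=1, c=M1/2=-125/428, d=(M2−M1)/(6·2)=1/2568, b=Δ1−h1·(2M1+M2)/6=-1231/642
seg 2: a=-4, c=M2/2=-31/107, d=(M3−M2)/(6·1)=761/321, b=Δ2−h2·(2M2+M3)/6=-989/321
seg 3: a=-5, c=M3/2=730/107, d=(M4−M3)/(6·1)=-730/321, b=Δ3−h3·(2M3+M4)/6=1108/321
t_q=9/2 → seg 1, τ=3/2; S=1+-1231/642·τ+-125/428·τ²+1/2568·τ³=-17339/6848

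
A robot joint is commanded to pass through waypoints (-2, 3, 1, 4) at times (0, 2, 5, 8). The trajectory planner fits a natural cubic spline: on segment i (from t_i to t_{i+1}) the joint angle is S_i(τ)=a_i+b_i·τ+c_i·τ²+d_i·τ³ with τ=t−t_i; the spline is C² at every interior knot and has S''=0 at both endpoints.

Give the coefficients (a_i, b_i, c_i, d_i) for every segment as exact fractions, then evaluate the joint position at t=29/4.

Δ: Δ0=5/2, Δ1=-2/3, Δ2=1
row 1: diag=10, rhs=-19; c'=3/10, d'=-19/10
row 2: denom=12−3·3/10=111/10; d'=(10−3·-19/10)/(111/10)=157/111
back: M2=157/111
back: M1=-19/10−3/10·157/111=-86/37
M: M0=0, M1=-86/37, M2=157/111, M3=0
seg 0: a=-2, c=M0/2=0, d=(M1−M0)/(6·2)=-43/222, b=Δ0−h0·(2M0+M1)/6=727/222
seg 1: a=3, c=M1/2=-43/37, d=(M2−M1)/(6·3)=415/1998, b=Δ1−h1·(2M1+M2)/6=211/222
seg 2: a=1, c=M2/2=157/222, d=(M3−M2)/(6·3)=-157/1998, b=Δ2−h2·(2M2+M3)/6=-46/111
t_q=29/4 → seg 2, τ=9/4; S=1+-46/111·τ+157/222·τ²+-157/1998·τ³=13037/4736

  seg 0: a=-2 b=727/222 c=0 d=-43/222
  seg 1: a=3 b=211/222 c=-43/37 d=415/1998
  seg 2: a=1 b=-46/111 c=157/222 d=-157/1998
S(29/4) = 13037/4736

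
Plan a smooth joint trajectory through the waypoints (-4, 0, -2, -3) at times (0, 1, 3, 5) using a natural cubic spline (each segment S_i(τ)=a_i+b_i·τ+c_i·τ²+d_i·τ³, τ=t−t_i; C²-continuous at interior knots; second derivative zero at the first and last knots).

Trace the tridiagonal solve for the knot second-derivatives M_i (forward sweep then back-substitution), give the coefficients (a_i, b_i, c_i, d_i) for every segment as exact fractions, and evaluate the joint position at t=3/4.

Δ: Δ0=4, Δ1=-1, Δ2=-1/2
row 1: diag=6, rhs=-30; c'=1/3, d'=-5
row 2: denom=8−2·1/3=22/3; d'=(3−2·-5)/(22/3)=39/22
back: M2=39/22
back: M1=-5−1/3·39/22=-123/22
M: M0=0, M1=-123/22, M2=39/22, M3=0
seg 0: a=-4, c=M0/2=0, d=(M1−M0)/(6·1)=-41/44, b=Δ0−h0·(2M0+M1)/6=217/44
seg 1: a=0, c=M1/2=-123/44, d=(M2−M1)/(6·2)=27/44, b=Δ1−h1·(2M1+M2)/6=47/22
seg 2: a=-2, c=M2/2=39/44, d=(M3−M2)/(6·2)=-13/88, b=Δ2−h2·(2M2+M3)/6=-37/22
t_q=3/4 → seg 0, τ=3/4; S=-4+217/44·τ+0·τ²+-41/44·τ³=-1955/2816

  seg 0: a=-4 b=217/44 c=0 d=-41/44
  seg 1: a=0 b=47/22 c=-123/44 d=27/44
  seg 2: a=-2 b=-37/22 c=39/44 d=-13/88
S(3/4) = -1955/2816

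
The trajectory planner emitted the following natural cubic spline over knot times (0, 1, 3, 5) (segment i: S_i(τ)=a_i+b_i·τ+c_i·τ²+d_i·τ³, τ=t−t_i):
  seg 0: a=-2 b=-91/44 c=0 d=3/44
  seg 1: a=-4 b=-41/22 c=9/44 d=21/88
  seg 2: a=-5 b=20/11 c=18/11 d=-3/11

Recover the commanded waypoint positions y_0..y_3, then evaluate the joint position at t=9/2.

y_0=-2 y_1=-4 y_2=-5 y_3=3
S(9/2) = 43/88

y_0 = S_0(0) = a_0 = -2
y_1 = S_1(0) = a_1 = -4
y_2 = S_2(0) = a_2 = -5
y_3 = S_2(2) = 3
t_q=9/2 is in segment 2 (τ=3/2); S_2(τ)=43/88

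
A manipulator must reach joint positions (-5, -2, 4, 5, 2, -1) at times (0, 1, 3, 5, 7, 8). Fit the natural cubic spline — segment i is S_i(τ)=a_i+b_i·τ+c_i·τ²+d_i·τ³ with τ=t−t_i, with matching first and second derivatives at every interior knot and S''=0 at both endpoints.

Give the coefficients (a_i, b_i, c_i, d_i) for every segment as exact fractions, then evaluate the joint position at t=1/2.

  seg 0: a=-5 b=649/224 c=0 d=23/224
  seg 1: a=-2 b=359/112 c=69/224 d=-23/112
  seg 2: a=4 b=221/112 c=-207/224 d=3/32
  seg 3: a=5 b=-67/112 c=-81/224 d=-5/112
  seg 4: a=2 b=-289/112 c=-141/224 d=47/224
S(1/2) = -6341/1792

Δ: Δ0=3, Δ1=3, Δ2=1/2, Δ3=-3/2, Δ4=-3
row 1: diag=6, rhs=0; c'=1/3, d'=0
row 2: denom=8−2·1/3=22/3; d'=(-15−2·0)/(22/3)=-45/22
row 3: denom=8−2·3/11=82/11; d'=(-12−2·-45/22)/(82/11)=-87/82
row 4: denom=6−2·11/41=224/41; d'=(-9−2·-87/82)/(224/41)=-141/112
back: M4=-141/112
back: M3=-87/82−11/41·-141/112=-81/112
back: M2=-45/22−3/11·-81/112=-207/112
back: M1=0−1/3·-207/112=69/112
M: M0=0, M1=69/112, M2=-207/112, M3=-81/112, M4=-141/112, M5=0
seg 0: a=-5, c=M0/2=0, d=(M1−M0)/(6·1)=23/224, b=Δ0−h0·(2M0+M1)/6=649/224
seg 1: a=-2, c=M1/2=69/224, d=(M2−M1)/(6·2)=-23/112, b=Δ1−h1·(2M1+M2)/6=359/112
seg 2: a=4, c=M2/2=-207/224, d=(M3−M2)/(6·2)=3/32, b=Δ2−h2·(2M2+M3)/6=221/112
seg 3: a=5, c=M3/2=-81/224, d=(M4−M3)/(6·2)=-5/112, b=Δ3−h3·(2M3+M4)/6=-67/112
seg 4: a=2, c=M4/2=-141/224, d=(M5−M4)/(6·1)=47/224, b=Δ4−h4·(2M4+M5)/6=-289/112
t_q=1/2 → seg 0, τ=1/2; S=-5+649/224·τ+0·τ²+23/224·τ³=-6341/1792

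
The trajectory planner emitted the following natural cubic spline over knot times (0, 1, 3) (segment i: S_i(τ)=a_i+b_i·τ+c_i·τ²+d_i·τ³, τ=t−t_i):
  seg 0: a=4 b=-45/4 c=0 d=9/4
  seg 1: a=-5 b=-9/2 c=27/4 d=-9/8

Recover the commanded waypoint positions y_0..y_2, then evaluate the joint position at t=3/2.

y_0 = S_0(0) = a_0 = 4
y_1 = S_1(0) = a_1 = -5
y_2 = S_1(2) = 4
t_q=3/2 is in segment 1 (τ=1/2); S_1(τ)=-365/64

y_0=4 y_1=-5 y_2=4
S(3/2) = -365/64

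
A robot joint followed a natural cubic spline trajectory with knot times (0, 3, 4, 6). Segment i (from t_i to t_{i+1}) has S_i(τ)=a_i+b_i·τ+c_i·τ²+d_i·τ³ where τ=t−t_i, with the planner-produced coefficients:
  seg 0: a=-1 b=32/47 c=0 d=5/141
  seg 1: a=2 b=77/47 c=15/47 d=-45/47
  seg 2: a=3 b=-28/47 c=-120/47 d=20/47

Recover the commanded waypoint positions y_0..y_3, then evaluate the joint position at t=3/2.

y_0=-1 y_1=2 y_2=3 y_3=-5
S(3/2) = 53/376

y_0 = S_0(0) = a_0 = -1
y_1 = S_1(0) = a_1 = 2
y_2 = S_2(0) = a_2 = 3
y_3 = S_2(2) = -5
t_q=3/2 is in segment 0 (τ=3/2); S_0(τ)=53/376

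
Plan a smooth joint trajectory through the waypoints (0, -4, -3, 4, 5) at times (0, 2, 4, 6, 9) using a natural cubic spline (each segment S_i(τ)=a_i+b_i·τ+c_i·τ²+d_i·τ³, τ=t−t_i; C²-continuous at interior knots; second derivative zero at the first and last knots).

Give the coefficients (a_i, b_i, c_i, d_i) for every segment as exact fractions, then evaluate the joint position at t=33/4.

  seg 0: a=0 b=-514/213 c=0 d=22/213
  seg 1: a=-4 b=-250/213 c=44/71 d=185/1704
  seg 2: a=-3 b=1111/426 c=361/284 d=-703/1704
  seg 3: a=4 b=584/213 c=-171/142 d=19/142
S(33/4) = 50863/9088

Δ: Δ0=-2, Δ1=1/2, Δ2=7/2, Δ3=1/3
row 1: diag=8, rhs=15; c'=1/4, d'=15/8
row 2: denom=8−2·1/4=15/2; d'=(18−2·15/8)/(15/2)=19/10
row 3: denom=10−2·4/15=142/15; d'=(-19−2·19/10)/(142/15)=-171/71
back: M3=-171/71
back: M2=19/10−4/15·-171/71=361/142
back: M1=15/8−1/4·361/142=88/71
M: M0=0, M1=88/71, M2=361/142, M3=-171/71, M4=0
seg 0: a=0, c=M0/2=0, d=(M1−M0)/(6·2)=22/213, b=Δ0−h0·(2M0+M1)/6=-514/213
seg 1: a=-4, c=M1/2=44/71, d=(M2−M1)/(6·2)=185/1704, b=Δ1−h1·(2M1+M2)/6=-250/213
seg 2: a=-3, c=M2/2=361/284, d=(M3−M2)/(6·2)=-703/1704, b=Δ2−h2·(2M2+M3)/6=1111/426
seg 3: a=4, c=M3/2=-171/142, d=(M4−M3)/(6·3)=19/142, b=Δ3−h3·(2M3+M4)/6=584/213
t_q=33/4 → seg 3, τ=9/4; S=4+584/213·τ+-171/142·τ²+19/142·τ³=50863/9088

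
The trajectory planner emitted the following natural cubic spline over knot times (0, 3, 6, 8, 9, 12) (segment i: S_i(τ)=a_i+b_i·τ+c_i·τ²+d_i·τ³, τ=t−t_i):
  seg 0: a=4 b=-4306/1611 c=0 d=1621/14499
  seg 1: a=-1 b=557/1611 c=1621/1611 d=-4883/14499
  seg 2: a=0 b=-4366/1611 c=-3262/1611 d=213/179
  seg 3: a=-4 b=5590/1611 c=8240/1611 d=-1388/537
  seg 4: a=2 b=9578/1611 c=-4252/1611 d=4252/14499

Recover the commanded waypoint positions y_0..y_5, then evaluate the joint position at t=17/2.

y_0 = S_0(0) = a_0 = 4
y_1 = S_1(0) = a_1 = -1
y_2 = S_2(0) = a_2 = 0
y_3 = S_3(0) = a_3 = -4
y_4 = S_4(0) = a_4 = 2
y_5 = S_4(3) = 4
t_q=17/2 is in segment 3 (τ=1/2); S_3(τ)=-4219/3222

y_0=4 y_1=-1 y_2=0 y_3=-4 y_4=2 y_5=4
S(17/2) = -4219/3222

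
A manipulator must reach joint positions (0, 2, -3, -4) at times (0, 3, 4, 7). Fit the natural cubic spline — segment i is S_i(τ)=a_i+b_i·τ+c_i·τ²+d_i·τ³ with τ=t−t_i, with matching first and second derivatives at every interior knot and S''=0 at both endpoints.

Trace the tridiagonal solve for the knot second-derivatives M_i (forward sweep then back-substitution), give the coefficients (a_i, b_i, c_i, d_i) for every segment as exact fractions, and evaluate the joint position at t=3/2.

Δ: Δ0=2/3, Δ1=-5, Δ2=-1/3
row 1: diag=8, rhs=-34; c'=1/8, d'=-17/4
row 2: denom=8−1·1/8=63/8; d'=(28−1·-17/4)/(63/8)=86/21
back: M2=86/21
back: M1=-17/4−1/8·86/21=-100/21
M: M0=0, M1=-100/21, M2=86/21, M3=0
seg 0: a=0, c=M0/2=0, d=(M1−M0)/(6·3)=-50/189, b=Δ0−h0·(2M0+M1)/6=64/21
seg 1: a=2, c=M1/2=-50/21, d=(M2−M1)/(6·1)=31/21, b=Δ1−h1·(2M1+M2)/6=-86/21
seg 2: a=-3, c=M2/2=43/21, d=(M3−M2)/(6·3)=-43/189, b=Δ2−h2·(2M2+M3)/6=-31/7
t_q=3/2 → seg 0, τ=3/2; S=0+64/21·τ+0·τ²+-50/189·τ³=103/28

  seg 0: a=0 b=64/21 c=0 d=-50/189
  seg 1: a=2 b=-86/21 c=-50/21 d=31/21
  seg 2: a=-3 b=-31/7 c=43/21 d=-43/189
S(3/2) = 103/28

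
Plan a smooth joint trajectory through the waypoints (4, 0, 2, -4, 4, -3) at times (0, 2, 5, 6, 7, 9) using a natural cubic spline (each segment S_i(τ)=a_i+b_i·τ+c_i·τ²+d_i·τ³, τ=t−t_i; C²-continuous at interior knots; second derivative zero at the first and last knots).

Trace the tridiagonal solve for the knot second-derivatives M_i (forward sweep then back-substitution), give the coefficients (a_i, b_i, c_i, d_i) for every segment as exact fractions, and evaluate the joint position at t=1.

  seg 0: a=4 b=-16765/4719 c=0 d=7327/18876
  seg 1: a=0 b=5216/4719 c=7327/3146 d=-599/726
  seg 2: a=2 b=-67931/9438 c=-8017/1573 d=59405/9438
  seg 3: a=-4 b=640/429 c=43371/3146 d=-68689/9438
  seg 4: a=4 b=68239/9438 c=-12659/1573 d=12659/9438
S(1) = 5257/6292

Δ: Δ0=-2, Δ1=2/3, Δ2=-6, Δ3=8, Δ4=-7/2
row 1: diag=10, rhs=16; c'=3/10, d'=8/5
row 2: denom=8−3·3/10=71/10; d'=(-40−3·8/5)/(71/10)=-448/71
row 3: denom=4−1·10/71=274/71; d'=(84−1·-448/71)/(274/71)=3206/137
row 4: denom=6−1·71/274=1573/274; d'=(-69−1·3206/137)/(1573/274)=-25318/1573
back: M4=-25318/1573
back: M3=3206/137−71/274·-25318/1573=43371/1573
back: M2=-448/71−10/71·43371/1573=-16034/1573
back: M1=8/5−3/10·-16034/1573=7327/1573
M: M0=0, M1=7327/1573, M2=-16034/1573, M3=43371/1573, M4=-25318/1573, M5=0
seg 0: a=4, c=M0/2=0, d=(M1−M0)/(6·2)=7327/18876, b=Δ0−h0·(2M0+M1)/6=-16765/4719
seg 1: a=0, c=M1/2=7327/3146, d=(M2−M1)/(6·3)=-599/726, b=Δ1−h1·(2M1+M2)/6=5216/4719
seg 2: a=2, c=M2/2=-8017/1573, d=(M3−M2)/(6·1)=59405/9438, b=Δ2−h2·(2M2+M3)/6=-67931/9438
seg 3: a=-4, c=M3/2=43371/3146, d=(M4−M3)/(6·1)=-68689/9438, b=Δ3−h3·(2M3+M4)/6=640/429
seg 4: a=4, c=M4/2=-12659/1573, d=(M5−M4)/(6·2)=12659/9438, b=Δ4−h4·(2M4+M5)/6=68239/9438
t_q=1 → seg 0, τ=1; S=4+-16765/4719·τ+0·τ²+7327/18876·τ³=5257/6292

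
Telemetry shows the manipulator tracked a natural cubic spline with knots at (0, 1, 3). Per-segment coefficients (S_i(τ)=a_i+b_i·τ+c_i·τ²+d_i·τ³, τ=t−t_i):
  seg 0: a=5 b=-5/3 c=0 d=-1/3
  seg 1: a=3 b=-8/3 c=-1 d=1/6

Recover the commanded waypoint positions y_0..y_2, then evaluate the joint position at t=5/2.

y_0 = S_0(0) = a_0 = 5
y_1 = S_1(0) = a_1 = 3
y_2 = S_1(2) = -5
t_q=5/2 is in segment 1 (τ=3/2); S_1(τ)=-43/16

y_0=5 y_1=3 y_2=-5
S(5/2) = -43/16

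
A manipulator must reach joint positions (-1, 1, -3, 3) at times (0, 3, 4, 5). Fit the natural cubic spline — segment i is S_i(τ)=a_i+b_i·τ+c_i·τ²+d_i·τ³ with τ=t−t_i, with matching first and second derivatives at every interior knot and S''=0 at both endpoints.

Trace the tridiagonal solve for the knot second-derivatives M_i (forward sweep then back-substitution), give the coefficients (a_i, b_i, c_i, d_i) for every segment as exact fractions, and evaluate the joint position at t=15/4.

  seg 0: a=-1 b=320/93 c=0 d=-86/279
  seg 1: a=1 b=-454/93 c=-86/31 d=340/93
  seg 2: a=-3 b=50/93 c=254/31 d=-254/93
S(15/4) = -1329/496

Δ: Δ0=2/3, Δ1=-4, Δ2=6
row 1: diag=8, rhs=-28; c'=1/8, d'=-7/2
row 2: denom=4−1·1/8=31/8; d'=(60−1·-7/2)/(31/8)=508/31
back: M2=508/31
back: M1=-7/2−1/8·508/31=-172/31
M: M0=0, M1=-172/31, M2=508/31, M3=0
seg 0: a=-1, c=M0/2=0, d=(M1−M0)/(6·3)=-86/279, b=Δ0−h0·(2M0+M1)/6=320/93
seg 1: a=1, c=M1/2=-86/31, d=(M2−M1)/(6·1)=340/93, b=Δ1−h1·(2M1+M2)/6=-454/93
seg 2: a=-3, c=M2/2=254/31, d=(M3−M2)/(6·1)=-254/93, b=Δ2−h2·(2M2+M3)/6=50/93
t_q=15/4 → seg 1, τ=3/4; S=1+-454/93·τ+-86/31·τ²+340/93·τ³=-1329/496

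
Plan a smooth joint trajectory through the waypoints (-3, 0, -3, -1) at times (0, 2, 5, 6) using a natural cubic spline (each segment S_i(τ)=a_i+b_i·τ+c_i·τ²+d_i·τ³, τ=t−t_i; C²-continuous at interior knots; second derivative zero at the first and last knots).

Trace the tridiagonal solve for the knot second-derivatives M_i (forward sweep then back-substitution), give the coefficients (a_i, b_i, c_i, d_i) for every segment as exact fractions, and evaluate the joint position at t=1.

Δ: Δ0=3/2, Δ1=-1, Δ2=2
row 1: diag=10, rhs=-15; c'=3/10, d'=-3/2
row 2: denom=8−3·3/10=71/10; d'=(18−3·-3/2)/(71/10)=225/71
back: M2=225/71
back: M1=-3/2−3/10·225/71=-174/71
M: M0=0, M1=-174/71, M2=225/71, M3=0
seg 0: a=-3, c=M0/2=0, d=(M1−M0)/(6·2)=-29/142, b=Δ0−h0·(2M0+M1)/6=329/142
seg 1: a=0, c=M1/2=-87/71, d=(M2−M1)/(6·3)=133/426, b=Δ1−h1·(2M1+M2)/6=-19/142
seg 2: a=-3, c=M2/2=225/142, d=(M3−M2)/(6·1)=-75/142, b=Δ2−h2·(2M2+M3)/6=67/71
t_q=1 → seg 0, τ=1; S=-3+329/142·τ+0·τ²+-29/142·τ³=-63/71

  seg 0: a=-3 b=329/142 c=0 d=-29/142
  seg 1: a=0 b=-19/142 c=-87/71 d=133/426
  seg 2: a=-3 b=67/71 c=225/142 d=-75/142
S(1) = -63/71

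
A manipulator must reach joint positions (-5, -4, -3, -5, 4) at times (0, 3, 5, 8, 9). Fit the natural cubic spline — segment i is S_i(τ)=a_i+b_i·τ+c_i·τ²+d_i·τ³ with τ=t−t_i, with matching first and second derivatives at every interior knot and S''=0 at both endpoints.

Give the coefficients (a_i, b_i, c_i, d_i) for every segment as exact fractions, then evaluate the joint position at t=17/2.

  seg 0: a=-5 b=-79/1356 c=0 d=59/1356
  seg 1: a=-4 b=757/678 c=177/452 d=-949/2712
  seg 2: a=-3 b=-514/339 c=-193/113 d=75/113
  seg 3: a=-5 b=2087/339 c=482/113 d=-482/339
S(17/2) = -467/452

Δ: Δ0=1/3, Δ1=1/2, Δ2=-2/3, Δ3=9
row 1: diag=10, rhs=1; c'=1/5, d'=1/10
row 2: denom=10−2·1/5=48/5; d'=(-7−2·1/10)/(48/5)=-3/4
row 3: denom=8−3·5/16=113/16; d'=(58−3·-3/4)/(113/16)=964/113
back: M3=964/113
back: M2=-3/4−5/16·964/113=-386/113
back: M1=1/10−1/5·-386/113=177/226
M: M0=0, M1=177/226, M2=-386/113, M3=964/113, M4=0
seg 0: a=-5, c=M0/2=0, d=(M1−M0)/(6·3)=59/1356, b=Δ0−h0·(2M0+M1)/6=-79/1356
seg 1: a=-4, c=M1/2=177/452, d=(M2−M1)/(6·2)=-949/2712, b=Δ1−h1·(2M1+M2)/6=757/678
seg 2: a=-3, c=M2/2=-193/113, d=(M3−M2)/(6·3)=75/113, b=Δ2−h2·(2M2+M3)/6=-514/339
seg 3: a=-5, c=M3/2=482/113, d=(M4−M3)/(6·1)=-482/339, b=Δ3−h3·(2M3+M4)/6=2087/339
t_q=17/2 → seg 3, τ=1/2; S=-5+2087/339·τ+482/113·τ²+-482/339·τ³=-467/452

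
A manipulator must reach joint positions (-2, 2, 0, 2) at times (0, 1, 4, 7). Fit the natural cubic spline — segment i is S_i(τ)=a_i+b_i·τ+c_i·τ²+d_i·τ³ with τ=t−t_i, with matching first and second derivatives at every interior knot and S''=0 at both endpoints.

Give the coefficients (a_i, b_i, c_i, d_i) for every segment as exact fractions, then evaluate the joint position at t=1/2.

  seg 0: a=-2 b=136/29 c=0 d=-20/29
  seg 1: a=2 b=76/29 c=-60/29 d=254/783
  seg 2: a=0 b=-30/29 c=74/87 d=-74/783
S(1/2) = 15/58

Δ: Δ0=4, Δ1=-2/3, Δ2=2/3
row 1: diag=8, rhs=-28; c'=3/8, d'=-7/2
row 2: denom=12−3·3/8=87/8; d'=(8−3·-7/2)/(87/8)=148/87
back: M2=148/87
back: M1=-7/2−3/8·148/87=-120/29
M: M0=0, M1=-120/29, M2=148/87, M3=0
seg 0: a=-2, c=M0/2=0, d=(M1−M0)/(6·1)=-20/29, b=Δ0−h0·(2M0+M1)/6=136/29
seg 1: a=2, c=M1/2=-60/29, d=(M2−M1)/(6·3)=254/783, b=Δ1−h1·(2M1+M2)/6=76/29
seg 2: a=0, c=M2/2=74/87, d=(M3−M2)/(6·3)=-74/783, b=Δ2−h2·(2M2+M3)/6=-30/29
t_q=1/2 → seg 0, τ=1/2; S=-2+136/29·τ+0·τ²+-20/29·τ³=15/58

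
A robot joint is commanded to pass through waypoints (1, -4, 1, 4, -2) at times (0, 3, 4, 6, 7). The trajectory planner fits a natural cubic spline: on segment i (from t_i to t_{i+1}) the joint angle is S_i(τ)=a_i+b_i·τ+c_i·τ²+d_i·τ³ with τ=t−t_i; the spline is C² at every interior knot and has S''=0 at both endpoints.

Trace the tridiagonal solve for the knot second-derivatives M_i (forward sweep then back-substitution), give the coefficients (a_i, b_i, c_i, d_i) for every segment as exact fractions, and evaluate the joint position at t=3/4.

Δ: Δ0=-5/3, Δ1=5, Δ2=3/2, Δ3=-6
row 1: diag=8, rhs=40; c'=1/8, d'=5
row 2: denom=6−1·1/8=47/8; d'=(-21−1·5)/(47/8)=-208/47
row 3: denom=6−2·16/47=250/47; d'=(-45−2·-208/47)/(250/47)=-1699/250
back: M3=-1699/250
back: M2=-208/47−16/47·-1699/250=-264/125
back: M1=5−1/8·-264/125=658/125
M: M0=0, M1=658/125, M2=-264/125, M3=-1699/250, M4=0
seg 0: a=1, c=M0/2=0, d=(M1−M0)/(6·3)=329/1125, b=Δ0−h0·(2M0+M1)/6=-1612/375
seg 1: a=-4, c=M1/2=329/125, d=(M2−M1)/(6·1)=-461/375, b=Δ1−h1·(2M1+M2)/6=1349/375
seg 2: a=1, c=M2/2=-132/125, d=(M3−M2)/(6·2)=-1171/3000, b=Δ2−h2·(2M2+M3)/6=388/75
seg 3: a=4, c=M3/2=-1699/500, d=(M4−M3)/(6·1)=1699/1500, b=Δ3−h3·(2M3+M4)/6=-2801/750
t_q=3/4 → seg 0, τ=3/4; S=1+-1612/375·τ+0·τ²+329/1125·τ³=-3361/1600

  seg 0: a=1 b=-1612/375 c=0 d=329/1125
  seg 1: a=-4 b=1349/375 c=329/125 d=-461/375
  seg 2: a=1 b=388/75 c=-132/125 d=-1171/3000
  seg 3: a=4 b=-2801/750 c=-1699/500 d=1699/1500
S(3/4) = -3361/1600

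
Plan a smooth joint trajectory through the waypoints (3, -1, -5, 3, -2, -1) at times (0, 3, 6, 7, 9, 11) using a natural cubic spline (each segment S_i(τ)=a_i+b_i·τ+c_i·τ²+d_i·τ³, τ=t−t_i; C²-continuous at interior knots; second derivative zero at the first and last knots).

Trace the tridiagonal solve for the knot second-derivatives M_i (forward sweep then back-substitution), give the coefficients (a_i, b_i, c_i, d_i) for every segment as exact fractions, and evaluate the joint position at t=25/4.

  seg 0: a=3 b=-235/1866 c=0 d=-751/5598
  seg 1: a=-1 b=-3497/933 c=-751/622 d=3755/5598
  seg 2: a=-5 b=13283/1866 c=1502/311 d=-7367/1866
  seg 3: a=3 b=4603/933 c=-4363/622 d=12307/7464
  seg 4: a=-2 b=-6229/1866 c=3581/1244 d=-3581/7464
S(25/4) = -118637/39808

Δ: Δ0=-4/3, Δ1=-4/3, Δ2=8, Δ3=-5/2, Δ4=1/2
row 1: diag=12, rhs=0; c'=1/4, d'=0
row 2: denom=8−3·1/4=29/4; d'=(56−3·0)/(29/4)=224/29
row 3: denom=6−1·4/29=170/29; d'=(-63−1·224/29)/(170/29)=-2051/170
row 4: denom=8−2·29/85=622/85; d'=(18−2·-2051/170)/(622/85)=3581/622
back: M4=3581/622
back: M3=-2051/170−29/85·3581/622=-4363/311
back: M2=224/29−4/29·-4363/311=3004/311
back: M1=0−1/4·3004/311=-751/311
M: M0=0, M1=-751/311, M2=3004/311, M3=-4363/311, M4=3581/622, M5=0
seg 0: a=3, c=M0/2=0, d=(M1−M0)/(6·3)=-751/5598, b=Δ0−h0·(2M0+M1)/6=-235/1866
seg 1: a=-1, c=M1/2=-751/622, d=(M2−M1)/(6·3)=3755/5598, b=Δ1−h1·(2M1+M2)/6=-3497/933
seg 2: a=-5, c=M2/2=1502/311, d=(M3−M2)/(6·1)=-7367/1866, b=Δ2−h2·(2M2+M3)/6=13283/1866
seg 3: a=3, c=M3/2=-4363/622, d=(M4−M3)/(6·2)=12307/7464, b=Δ3−h3·(2M3+M4)/6=4603/933
seg 4: a=-2, c=M4/2=3581/1244, d=(M5−M4)/(6·2)=-3581/7464, b=Δ4−h4·(2M4+M5)/6=-6229/1866
t_q=25/4 → seg 2, τ=1/4; S=-5+13283/1866·τ+1502/311·τ²+-7367/1866·τ³=-118637/39808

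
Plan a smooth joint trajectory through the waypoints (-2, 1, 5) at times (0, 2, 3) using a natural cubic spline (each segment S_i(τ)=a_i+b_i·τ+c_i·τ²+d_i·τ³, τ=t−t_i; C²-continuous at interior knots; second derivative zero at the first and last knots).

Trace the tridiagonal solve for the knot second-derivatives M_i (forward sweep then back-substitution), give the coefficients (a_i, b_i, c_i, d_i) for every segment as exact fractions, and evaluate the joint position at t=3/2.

Δ: Δ0=3/2, Δ1=4
row 1: diag=6, rhs=15; c'=1/6, d'=5/2
back: M1=5/2
M: M0=0, M1=5/2, M2=0
seg 0: a=-2, c=M0/2=0, d=(M1−M0)/(6·2)=5/24, b=Δ0−h0·(2M0+M1)/6=2/3
seg 1: a=1, c=M1/2=5/4, d=(M2−M1)/(6·1)=-5/12, b=Δ1−h1·(2M1+M2)/6=19/6
t_q=3/2 → seg 0, τ=3/2; S=-2+2/3·τ+0·τ²+5/24·τ³=-19/64

  seg 0: a=-2 b=2/3 c=0 d=5/24
  seg 1: a=1 b=19/6 c=5/4 d=-5/12
S(3/2) = -19/64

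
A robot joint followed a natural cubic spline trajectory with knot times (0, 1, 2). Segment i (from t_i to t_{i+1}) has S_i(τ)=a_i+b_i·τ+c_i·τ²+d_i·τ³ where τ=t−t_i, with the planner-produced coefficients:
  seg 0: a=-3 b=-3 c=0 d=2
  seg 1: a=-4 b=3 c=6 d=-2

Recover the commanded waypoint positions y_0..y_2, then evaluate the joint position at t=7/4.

y_0 = S_0(0) = a_0 = -3
y_1 = S_1(0) = a_1 = -4
y_2 = S_1(1) = 3
t_q=7/4 is in segment 1 (τ=3/4); S_1(τ)=25/32

y_0=-3 y_1=-4 y_2=3
S(7/4) = 25/32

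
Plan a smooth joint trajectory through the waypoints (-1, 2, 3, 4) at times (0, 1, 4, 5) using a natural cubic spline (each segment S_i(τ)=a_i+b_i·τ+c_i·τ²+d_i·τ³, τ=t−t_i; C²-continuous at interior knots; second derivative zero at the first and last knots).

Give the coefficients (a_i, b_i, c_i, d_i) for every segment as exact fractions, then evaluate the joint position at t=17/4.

Δ: Δ0=3, Δ1=1/3, Δ2=1
row 1: diag=8, rhs=-16; c'=3/8, d'=-2
row 2: denom=8−3·3/8=55/8; d'=(4−3·-2)/(55/8)=16/11
back: M2=16/11
back: M1=-2−3/8·16/11=-28/11
M: M0=0, M1=-28/11, M2=16/11, M3=0
seg 0: a=-1, c=M0/2=0, d=(M1−M0)/(6·1)=-14/33, b=Δ0−h0·(2M0+M1)/6=113/33
seg 1: a=2, c=M1/2=-14/11, d=(M2−M1)/(6·3)=2/9, b=Δ1−h1·(2M1+M2)/6=71/33
seg 2: a=3, c=M2/2=8/11, d=(M3−M2)/(6·1)=-8/33, b=Δ2−h2·(2M2+M3)/6=17/33
t_q=17/4 → seg 2, τ=1/4; S=3+17/33·τ+8/11·τ²+-8/33·τ³=279/88

  seg 0: a=-1 b=113/33 c=0 d=-14/33
  seg 1: a=2 b=71/33 c=-14/11 d=2/9
  seg 2: a=3 b=17/33 c=8/11 d=-8/33
S(17/4) = 279/88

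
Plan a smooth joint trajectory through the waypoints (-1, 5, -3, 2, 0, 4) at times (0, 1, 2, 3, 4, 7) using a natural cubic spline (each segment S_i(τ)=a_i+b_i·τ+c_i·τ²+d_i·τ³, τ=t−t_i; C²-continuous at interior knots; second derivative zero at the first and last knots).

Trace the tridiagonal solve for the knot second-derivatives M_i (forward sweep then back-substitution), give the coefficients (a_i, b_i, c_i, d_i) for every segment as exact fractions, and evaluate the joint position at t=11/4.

  seg 0: a=-1 b=14053/1299 c=0 d=-6259/1299
  seg 1: a=5 b=-4724/1299 c=-6259/433 d=13109/1299
  seg 2: a=-3 b=-2951/1299 c=6850/433 d=-11104/1299
  seg 3: a=2 b=4837/1299 c=-4254/433 d=5327/1299
  seg 4: a=0 b=-4706/1299 c=1073/433 d=-1073/3897
S(11/4) = 2039/3464

Δ: Δ0=6, Δ1=-8, Δ2=5, Δ3=-2, Δ4=4/3
row 1: diag=4, rhs=-84; c'=1/4, d'=-21
row 2: denom=4−1·1/4=15/4; d'=(78−1·-21)/(15/4)=132/5
row 3: denom=4−1·4/15=56/15; d'=(-42−1·132/5)/(56/15)=-513/28
row 4: denom=8−1·15/56=433/56; d'=(20−1·-513/28)/(433/56)=2146/433
back: M4=2146/433
back: M3=-513/28−15/56·2146/433=-8508/433
back: M2=132/5−4/15·-8508/433=13700/433
back: M1=-21−1/4·13700/433=-12518/433
M: M0=0, M1=-12518/433, M2=13700/433, M3=-8508/433, M4=2146/433, M5=0
seg 0: a=-1, c=M0/2=0, d=(M1−M0)/(6·1)=-6259/1299, b=Δ0−h0·(2M0+M1)/6=14053/1299
seg 1: a=5, c=M1/2=-6259/433, d=(M2−M1)/(6·1)=13109/1299, b=Δ1−h1·(2M1+M2)/6=-4724/1299
seg 2: a=-3, c=M2/2=6850/433, d=(M3−M2)/(6·1)=-11104/1299, b=Δ2−h2·(2M2+M3)/6=-2951/1299
seg 3: a=2, c=M3/2=-4254/433, d=(M4−M3)/(6·1)=5327/1299, b=Δ3−h3·(2M3+M4)/6=4837/1299
seg 4: a=0, c=M4/2=1073/433, d=(M5−M4)/(6·3)=-1073/3897, b=Δ4−h4·(2M4+M5)/6=-4706/1299
t_q=11/4 → seg 2, τ=3/4; S=-3+-2951/1299·τ+6850/433·τ²+-11104/1299·τ³=2039/3464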